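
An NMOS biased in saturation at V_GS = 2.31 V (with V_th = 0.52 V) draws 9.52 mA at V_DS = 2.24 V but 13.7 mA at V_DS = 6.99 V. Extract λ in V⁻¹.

With V_GS fixed, I_D ∝ (1 + λ V_DS) in saturation, so I_D2/I_D1 = (1 + λ V_DS2)/(1 + λ V_DS1).
13.7/9.52 = 1.439 = (1 + 6.99 λ)/(1 + 2.24 λ).
Solving: λ (I_D1 V_DS2 − I_D2 V_DS1) = I_D2 − I_D1, so λ = (13.7 − 9.52) / (9.52 × 6.99 − 13.7 × 2.24) = 4.18 / 35.9 = 0.117 V⁻¹.

λ = 0.117 V⁻¹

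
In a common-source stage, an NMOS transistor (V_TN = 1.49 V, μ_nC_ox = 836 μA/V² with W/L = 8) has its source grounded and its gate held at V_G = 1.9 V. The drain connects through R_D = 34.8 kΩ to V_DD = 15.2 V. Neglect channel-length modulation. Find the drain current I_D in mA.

I_D = 0.431 mA

V_GS = V_G = 1.9 V, so V_ov = 1.9 − 1.49 = 0.41 V.
k_n = μ_nC_ox · (W/L) = 6.688 mA/V².
Assume saturation: I_D = ½ k_n V_ov² = 0.5 × 6.688 × 0.41² = 0.562 mA, giving V_DS = V_DD − I_D R_D = 15.2 − 0.562 × 34.8 = -4.36 V.
But -4.36 V < V_ov = 0.41 V, so the device is actually in triode.
In triode I_D = k_n[V_ov V_DS − ½ V_DS²] and I_D = (V_DD − V_DS)/R_D. Equating: 116 V_DS² − 96.42 V_DS + 15.2 = 0, giving V_DS = 0.212 V (the root below V_ov).
I_D = (15.2 − 0.212) / 34.8 = 0.431 mA.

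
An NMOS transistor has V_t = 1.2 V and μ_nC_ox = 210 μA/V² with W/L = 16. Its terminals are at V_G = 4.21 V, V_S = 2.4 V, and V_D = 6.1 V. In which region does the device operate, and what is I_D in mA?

Saturation; I_D = 0.625 mA

V_GS = V_G − V_S = 4.21 − 2.4 = 1.81 V; V_DS = V_D − V_S = 6.1 − 2.4 = 3.7 V.
k_n = μ_nC_ox · (W/L) = 3.36 mA/V².
V_ov = V_GS − V_t = 1.81 − 1.2 = 0.61 V.
Since V_DS = 3.7 V ≥ V_ov = 0.61 V, the device is in saturation.
I_D = ½ k_n V_ov² = 0.5 × 3.36 × 0.61² = 0.625 mA.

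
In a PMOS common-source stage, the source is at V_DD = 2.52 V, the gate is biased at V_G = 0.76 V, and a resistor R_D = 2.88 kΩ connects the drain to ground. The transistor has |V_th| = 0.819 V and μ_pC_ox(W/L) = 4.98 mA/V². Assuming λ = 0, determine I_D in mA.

V_SG = V_DD − V_G = 2.52 − 0.76 = 1.76 V, so V_ov = 1.76 − 0.819 = 0.941 V.
Assume saturation: I_D = ½ k_p V_ov² = 0.5 × 4.98 × 0.941² = 2.2 mA, giving V_SD = V_DD − I_D R_D = 2.52 − 2.2 × 2.88 = -3.83 V.
But -3.83 V < V_ov = 0.941 V, so the device is actually in triode.
In triode I_D = k_p[V_ov V_SD − ½ V_SD²] and I_D = (V_DD − V_SD)/R_D. Equating: 7.17 V_SD² − 14.5 V_SD + 2.52 = 0, giving V_SD = 0.192 V (the root below V_ov).
I_D = (2.52 − 0.192) / 2.88 = 0.808 mA.

I_D = 0.808 mA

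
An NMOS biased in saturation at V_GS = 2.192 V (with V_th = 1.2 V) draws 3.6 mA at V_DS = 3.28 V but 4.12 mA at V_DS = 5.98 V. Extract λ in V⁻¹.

λ = 0.0649 V⁻¹

With V_GS fixed, I_D ∝ (1 + λ V_DS) in saturation, so I_D2/I_D1 = (1 + λ V_DS2)/(1 + λ V_DS1).
4.12/3.6 = 1.144 = (1 + 5.98 λ)/(1 + 3.28 λ).
Solving: λ (I_D1 V_DS2 − I_D2 V_DS1) = I_D2 − I_D1, so λ = (4.12 − 3.6) / (3.6 × 5.98 − 4.12 × 3.28) = 0.52 / 8.01 = 0.0649 V⁻¹.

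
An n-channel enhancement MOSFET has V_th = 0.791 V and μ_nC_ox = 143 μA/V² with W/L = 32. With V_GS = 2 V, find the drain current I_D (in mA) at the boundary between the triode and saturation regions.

I_D = 3.34 mA

At the boundary V_DS = V_ov = V_GS − V_th = 2 − 0.791 = 1.21 V.
k_n = μ_nC_ox · (W/L) = 4.576 mA/V².
I_D = ½ k_n V_ov² = 0.5 × 4.576 × 1.21² = 3.34 mA.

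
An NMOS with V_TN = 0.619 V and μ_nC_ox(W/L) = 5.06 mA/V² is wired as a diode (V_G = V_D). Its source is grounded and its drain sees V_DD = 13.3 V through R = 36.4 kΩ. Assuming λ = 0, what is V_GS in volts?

With gate tied to drain, V_GS = V_DS ≥ V_GS − V_TN, so the device is in saturation.
KCL at the drain: ½ k_n (V_GS − V_TN)² = (V_DD − V_GS)/R.
Let x = V_GS − 0.619. Then 92.1 x² + x − 12.68 = 0, giving x = 0.366 V (positive root), so V_GS = 0.985 V.
I_D = (V_DD − V_GS)/R = (13.3 − 0.985) / 36.4 = 0.338 mA.

V_GS = 0.985 V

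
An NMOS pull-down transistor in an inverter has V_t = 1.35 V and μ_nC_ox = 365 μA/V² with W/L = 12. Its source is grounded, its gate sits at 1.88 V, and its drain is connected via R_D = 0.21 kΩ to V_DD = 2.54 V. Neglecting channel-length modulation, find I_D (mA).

V_GS = V_G = 1.88 V, so V_ov = 1.88 − 1.35 = 0.53 V.
k_n = μ_nC_ox · (W/L) = 4.38 mA/V².
Assume saturation: I_D = ½ k_n V_ov² = 0.5 × 4.38 × 0.53² = 0.615 mA, giving V_DS = V_DD − I_D R_D = 2.54 − 0.615 × 0.21 = 2.41 V.
V_DS = 2.41 V ≥ V_ov = 0.53 V, confirming saturation.

I_D = 0.615 mA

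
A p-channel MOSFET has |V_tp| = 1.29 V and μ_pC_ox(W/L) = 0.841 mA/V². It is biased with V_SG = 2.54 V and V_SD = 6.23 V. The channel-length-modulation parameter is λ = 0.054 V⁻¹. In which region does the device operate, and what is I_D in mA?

Saturation; I_D = 0.878 mA

V_ov = V_SG − |V_tp| = 2.54 − 1.29 = 1.25 V.
Since V_SD = 6.23 V ≥ V_ov = 1.25 V, the device is in saturation.
I_D = ½ k_p V_ov² (1 + λ V_SD) = 0.5 × 0.841 × 1.25² × (1 + 0.054 × 6.23) = 0.878 mA.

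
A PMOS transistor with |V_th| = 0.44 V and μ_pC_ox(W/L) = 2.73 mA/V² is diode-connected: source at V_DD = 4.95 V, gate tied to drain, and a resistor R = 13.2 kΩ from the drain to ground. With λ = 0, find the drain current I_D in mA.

With gate tied to drain, V_SG = V_SD ≥ V_SG − |V_th|, so the device is in saturation.
KCL at the drain: ½ k_p (V_SG − |V_th|)² = (V_DD − V_SG)/R.
Let x = V_SG − 0.44. Then 18 x² + x − 4.51 = 0, giving x = 0.473 V (positive root), so V_SG = 0.913 V.
I_D = (V_DD − V_SG)/R = (4.95 − 0.913) / 13.2 = 0.306 mA.

I_D = 0.306 mA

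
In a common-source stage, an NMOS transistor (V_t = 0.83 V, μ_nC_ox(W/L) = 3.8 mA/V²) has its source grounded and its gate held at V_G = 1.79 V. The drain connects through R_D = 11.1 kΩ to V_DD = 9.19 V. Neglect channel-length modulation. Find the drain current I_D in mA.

I_D = 0.805 mA

V_GS = V_G = 1.79 V, so V_ov = 1.79 − 0.83 = 0.96 V.
Assume saturation: I_D = ½ k_n V_ov² = 0.5 × 3.8 × 0.96² = 1.75 mA, giving V_DS = V_DD − I_D R_D = 9.19 − 1.75 × 11.1 = -10.2 V.
But -10.2 V < V_ov = 0.96 V, so the device is actually in triode.
In triode I_D = k_n[V_ov V_DS − ½ V_DS²] and I_D = (V_DD − V_DS)/R_D. Equating: 21.1 V_DS² − 41.49 V_DS + 9.19 = 0, giving V_DS = 0.254 V (the root below V_ov).
I_D = (9.19 − 0.254) / 11.1 = 0.805 mA.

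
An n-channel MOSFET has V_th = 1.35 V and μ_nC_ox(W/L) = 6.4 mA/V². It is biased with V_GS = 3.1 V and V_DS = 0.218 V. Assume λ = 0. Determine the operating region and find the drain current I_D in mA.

V_ov = V_GS − V_th = 3.1 − 1.35 = 1.75 V.
Since V_DS = 0.218 V < V_ov = 1.75 V, the device is in the triode region.
I_D = k_n [V_ov · V_DS − ½ V_DS²] = 6.4 × [1.75 × 0.218 − 0.5 × 0.218²] = 2.29 mA.

Triode; I_D = 2.29 mA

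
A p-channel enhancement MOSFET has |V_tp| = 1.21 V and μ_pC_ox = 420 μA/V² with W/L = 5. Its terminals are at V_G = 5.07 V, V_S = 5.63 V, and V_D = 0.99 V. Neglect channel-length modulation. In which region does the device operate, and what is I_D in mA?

V_SG = V_S − V_G = 5.63 − 5.07 = 0.56 V; V_SD = V_S − V_D = 5.63 − 0.99 = 4.64 V.
V_SG = 0.56 V < |V_tp| = 1.21 V, so the transistor is in cutoff.

Cutoff; I_D = 0 mA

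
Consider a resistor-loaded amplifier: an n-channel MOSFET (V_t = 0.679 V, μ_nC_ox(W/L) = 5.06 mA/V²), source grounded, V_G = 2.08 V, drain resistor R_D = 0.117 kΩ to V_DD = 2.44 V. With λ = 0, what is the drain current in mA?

I_D = 4.97 mA

V_GS = V_G = 2.08 V, so V_ov = 2.08 − 0.679 = 1.4 V.
Assume saturation: I_D = ½ k_n V_ov² = 0.5 × 5.06 × 1.4² = 4.97 mA, giving V_DS = V_DD − I_D R_D = 2.44 − 4.97 × 0.117 = 1.86 V.
V_DS = 1.86 V ≥ V_ov = 1.4 V, confirming saturation.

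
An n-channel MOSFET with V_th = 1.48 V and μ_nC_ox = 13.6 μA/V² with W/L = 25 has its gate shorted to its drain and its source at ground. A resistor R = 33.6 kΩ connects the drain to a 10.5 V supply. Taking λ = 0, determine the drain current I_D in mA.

With gate tied to drain, V_GS = V_DS ≥ V_GS − V_th, so the device is in saturation.
k_n = μ_nC_ox · (W/L) = 0.34 mA/V².
KCL at the drain: ½ k_n (V_GS − V_th)² = (V_DD − V_GS)/R.
Let x = V_GS − 1.48. Then 5.71 x² + x − 9.02 = 0, giving x = 1.17 V (positive root), so V_GS = 2.65 V.
I_D = (V_DD − V_GS)/R = (10.5 − 2.65) / 33.6 = 0.234 mA.

I_D = 0.234 mA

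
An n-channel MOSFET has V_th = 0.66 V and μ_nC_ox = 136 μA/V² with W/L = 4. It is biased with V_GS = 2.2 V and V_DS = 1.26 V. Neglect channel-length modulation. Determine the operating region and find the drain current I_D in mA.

Triode; I_D = 0.624 mA

k_n = μ_nC_ox · (W/L) = 0.544 mA/V².
V_ov = V_GS − V_th = 2.2 − 0.66 = 1.54 V.
Since V_DS = 1.26 V < V_ov = 1.54 V, the device is in the triode region.
I_D = k_n [V_ov · V_DS − ½ V_DS²] = 0.544 × [1.54 × 1.26 − 0.5 × 1.26²] = 0.624 mA.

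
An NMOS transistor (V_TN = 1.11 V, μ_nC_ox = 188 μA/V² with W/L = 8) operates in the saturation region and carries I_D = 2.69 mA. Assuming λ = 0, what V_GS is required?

V_GS = 3.00 V

k_n = μ_nC_ox · (W/L) = 1.504 mA/V².
In saturation I_D = ½ k_n (V_GS − V_TN)², so V_GS − V_TN = √(2 I_D / k_n) = √(2 × 2.69 / 1.504) = 1.89 V.
V_GS = 1.11 + 1.89 = 3 V.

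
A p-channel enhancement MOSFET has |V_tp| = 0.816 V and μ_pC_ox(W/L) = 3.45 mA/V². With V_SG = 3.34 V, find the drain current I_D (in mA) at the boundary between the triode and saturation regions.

At the boundary V_SD = V_ov = V_SG − |V_tp| = 3.34 − 0.816 = 2.52 V.
I_D = ½ k_p V_ov² = 0.5 × 3.45 × 2.52² = 11 mA.

I_D = 11.0 mA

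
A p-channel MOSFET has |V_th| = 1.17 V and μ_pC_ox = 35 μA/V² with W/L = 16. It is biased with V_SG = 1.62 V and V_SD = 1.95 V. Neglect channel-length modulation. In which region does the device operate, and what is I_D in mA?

Saturation; I_D = 0.0567 mA

k_p = μ_pC_ox · (W/L) = 0.56 mA/V².
V_ov = V_SG − |V_th| = 1.62 − 1.17 = 0.45 V.
Since V_SD = 1.95 V ≥ V_ov = 0.45 V, the device is in saturation.
I_D = ½ k_p V_ov² = 0.5 × 0.56 × 0.45² = 0.0567 mA.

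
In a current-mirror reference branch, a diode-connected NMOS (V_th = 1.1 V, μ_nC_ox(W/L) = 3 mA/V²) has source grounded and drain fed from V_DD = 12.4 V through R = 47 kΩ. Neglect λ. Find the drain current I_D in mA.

I_D = 0.232 mA

With gate tied to drain, V_GS = V_DS ≥ V_GS − V_th, so the device is in saturation.
KCL at the drain: ½ k_n (V_GS − V_th)² = (V_DD − V_GS)/R.
Let x = V_GS − 1.1. Then 70.5 x² + x − 11.3 = 0, giving x = 0.393 V (positive root), so V_GS = 1.49 V.
I_D = (V_DD − V_GS)/R = (12.4 − 1.49) / 47 = 0.232 mA.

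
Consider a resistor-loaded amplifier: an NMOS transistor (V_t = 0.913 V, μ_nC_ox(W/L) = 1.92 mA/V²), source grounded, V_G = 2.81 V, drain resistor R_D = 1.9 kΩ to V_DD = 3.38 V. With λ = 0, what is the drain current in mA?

V_GS = V_G = 2.81 V, so V_ov = 2.81 − 0.913 = 1.9 V.
Assume saturation: I_D = ½ k_n V_ov² = 0.5 × 1.92 × 1.9² = 3.45 mA, giving V_DS = V_DD − I_D R_D = 3.38 − 3.45 × 1.9 = -3.18 V.
But -3.18 V < V_ov = 1.9 V, so the device is actually in triode.
In triode I_D = k_n[V_ov V_DS − ½ V_DS²] and I_D = (V_DD − V_DS)/R_D. Equating: 1.82 V_DS² − 7.92 V_DS + 3.38 = 0, giving V_DS = 0.48 V (the root below V_ov).
I_D = (3.38 − 0.48) / 1.9 = 1.53 mA.

I_D = 1.53 mA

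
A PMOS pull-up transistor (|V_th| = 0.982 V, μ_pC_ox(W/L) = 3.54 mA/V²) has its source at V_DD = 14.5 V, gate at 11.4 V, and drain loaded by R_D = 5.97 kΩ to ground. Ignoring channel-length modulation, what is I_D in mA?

V_SG = V_DD − V_G = 14.5 − 11.4 = 3.1 V, so V_ov = 3.1 − 0.982 = 2.12 V.
Assume saturation: I_D = ½ k_p V_ov² = 0.5 × 3.54 × 2.12² = 7.94 mA, giving V_SD = V_DD − I_D R_D = 14.5 − 7.94 × 5.97 = -32.9 V.
But -32.9 V < V_ov = 2.12 V, so the device is actually in triode.
In triode I_D = k_p[V_ov V_SD − ½ V_SD²] and I_D = (V_DD − V_SD)/R_D. Equating: 10.6 V_SD² − 45.76 V_SD + 14.5 = 0, giving V_SD = 0.344 V (the root below V_ov).
I_D = (14.5 − 0.344) / 5.97 = 2.37 mA.

I_D = 2.37 mA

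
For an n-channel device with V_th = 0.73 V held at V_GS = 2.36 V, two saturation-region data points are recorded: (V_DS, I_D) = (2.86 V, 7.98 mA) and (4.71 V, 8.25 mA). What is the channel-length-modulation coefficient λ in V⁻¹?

λ = 0.0193 V⁻¹

With V_GS fixed, I_D ∝ (1 + λ V_DS) in saturation, so I_D2/I_D1 = (1 + λ V_DS2)/(1 + λ V_DS1).
8.25/7.98 = 1.034 = (1 + 4.71 λ)/(1 + 2.86 λ).
Solving: λ (I_D1 V_DS2 − I_D2 V_DS1) = I_D2 − I_D1, so λ = (8.25 − 7.98) / (7.98 × 4.71 − 8.25 × 2.86) = 0.27 / 14 = 0.0193 V⁻¹.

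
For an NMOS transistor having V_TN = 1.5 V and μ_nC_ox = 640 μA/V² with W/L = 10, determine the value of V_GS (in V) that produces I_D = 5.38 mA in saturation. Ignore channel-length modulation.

k_n = μ_nC_ox · (W/L) = 6.4 mA/V².
In saturation I_D = ½ k_n (V_GS − V_TN)², so V_GS − V_TN = √(2 I_D / k_n) = √(2 × 5.38 / 6.4) = 1.3 V.
V_GS = 1.5 + 1.3 = 2.8 V.

V_GS = 2.80 V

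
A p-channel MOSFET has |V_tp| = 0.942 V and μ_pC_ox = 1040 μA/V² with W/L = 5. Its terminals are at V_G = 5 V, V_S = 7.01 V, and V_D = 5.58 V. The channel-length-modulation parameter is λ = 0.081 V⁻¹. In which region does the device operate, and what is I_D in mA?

V_SG = V_S − V_G = 7.01 − 5 = 2.01 V; V_SD = V_S − V_D = 7.01 − 5.58 = 1.43 V.
k_p = μ_pC_ox · (W/L) = 5.2 mA/V².
V_ov = V_SG − |V_tp| = 2.01 − 0.942 = 1.07 V.
Since V_SD = 1.43 V ≥ V_ov = 1.07 V, the device is in saturation.
I_D = ½ k_p V_ov² (1 + λ V_SD) = 0.5 × 5.2 × 1.07² × (1 + 0.081 × 1.43) = 3.31 mA.

Saturation; I_D = 3.31 mA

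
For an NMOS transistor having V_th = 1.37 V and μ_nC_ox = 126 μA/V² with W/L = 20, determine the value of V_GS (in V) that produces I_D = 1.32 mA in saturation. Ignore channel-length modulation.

V_GS = 2.39 V

k_n = μ_nC_ox · (W/L) = 2.52 mA/V².
In saturation I_D = ½ k_n (V_GS − V_th)², so V_GS − V_th = √(2 I_D / k_n) = √(2 × 1.32 / 2.52) = 1.02 V.
V_GS = 1.37 + 1.02 = 2.39 V.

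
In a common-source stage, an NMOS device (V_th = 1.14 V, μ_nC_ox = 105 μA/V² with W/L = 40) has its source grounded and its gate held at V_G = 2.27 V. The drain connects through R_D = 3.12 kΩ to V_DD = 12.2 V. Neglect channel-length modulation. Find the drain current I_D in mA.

I_D = 2.68 mA

V_GS = V_G = 2.27 V, so V_ov = 2.27 − 1.14 = 1.13 V.
k_n = μ_nC_ox · (W/L) = 4.2 mA/V².
Assume saturation: I_D = ½ k_n V_ov² = 0.5 × 4.2 × 1.13² = 2.68 mA, giving V_DS = V_DD − I_D R_D = 12.2 − 2.68 × 3.12 = 3.83 V.
V_DS = 3.83 V ≥ V_ov = 1.13 V, confirming saturation.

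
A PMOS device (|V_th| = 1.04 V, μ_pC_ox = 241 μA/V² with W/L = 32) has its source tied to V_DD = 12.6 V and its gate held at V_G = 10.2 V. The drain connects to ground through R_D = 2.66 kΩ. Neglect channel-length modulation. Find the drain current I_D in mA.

V_SG = V_DD − V_G = 12.6 − 10.2 = 2.4 V, so V_ov = 2.4 − 1.04 = 1.36 V.
k_p = μ_pC_ox · (W/L) = 7.712 mA/V².
Assume saturation: I_D = ½ k_p V_ov² = 0.5 × 7.712 × 1.36² = 7.13 mA, giving V_SD = V_DD − I_D R_D = 12.6 − 7.13 × 2.66 = -6.37 V.
But -6.37 V < V_ov = 1.36 V, so the device is actually in triode.
In triode I_D = k_p[V_ov V_SD − ½ V_SD²] and I_D = (V_DD − V_SD)/R_D. Equating: 10.3 V_SD² − 28.9 V_SD + 12.6 = 0, giving V_SD = 0.539 V (the root below V_ov).
I_D = (12.6 − 0.539) / 2.66 = 4.53 mA.

I_D = 4.53 mA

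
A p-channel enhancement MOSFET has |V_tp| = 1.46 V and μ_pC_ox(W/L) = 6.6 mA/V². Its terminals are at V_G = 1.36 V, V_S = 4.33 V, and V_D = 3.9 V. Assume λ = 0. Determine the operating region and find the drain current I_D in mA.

V_SG = V_S − V_G = 4.33 − 1.36 = 2.97 V; V_SD = V_S − V_D = 4.33 − 3.9 = 0.43 V.
V_ov = V_SG − |V_tp| = 2.97 − 1.46 = 1.51 V.
Since V_SD = 0.43 V < V_ov = 1.51 V, the device is in the triode region.
I_D = k_p [V_ov · V_SD − ½ V_SD²] = 6.6 × [1.51 × 0.43 − 0.5 × 0.43²] = 3.68 mA.

Triode; I_D = 3.68 mA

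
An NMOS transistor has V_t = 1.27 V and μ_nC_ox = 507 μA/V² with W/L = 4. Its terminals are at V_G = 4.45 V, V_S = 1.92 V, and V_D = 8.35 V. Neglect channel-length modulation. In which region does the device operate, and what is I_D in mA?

V_GS = V_G − V_S = 4.45 − 1.92 = 2.53 V; V_DS = V_D − V_S = 8.35 − 1.92 = 6.43 V.
k_n = μ_nC_ox · (W/L) = 2.028 mA/V².
V_ov = V_GS − V_t = 2.53 − 1.27 = 1.26 V.
Since V_DS = 6.43 V ≥ V_ov = 1.26 V, the device is in saturation.
I_D = ½ k_n V_ov² = 0.5 × 2.028 × 1.26² = 1.61 mA.

Saturation; I_D = 1.61 mA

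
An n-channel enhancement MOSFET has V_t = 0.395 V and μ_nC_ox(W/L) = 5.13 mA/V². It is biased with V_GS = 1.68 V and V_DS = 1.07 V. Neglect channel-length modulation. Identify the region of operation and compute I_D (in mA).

V_ov = V_GS − V_t = 1.68 − 0.395 = 1.28 V.
Since V_DS = 1.07 V < V_ov = 1.28 V, the device is in the triode region.
I_D = k_n [V_ov · V_DS − ½ V_DS²] = 5.13 × [1.28 × 1.07 − 0.5 × 1.07²] = 4.12 mA.

Triode; I_D = 4.12 mA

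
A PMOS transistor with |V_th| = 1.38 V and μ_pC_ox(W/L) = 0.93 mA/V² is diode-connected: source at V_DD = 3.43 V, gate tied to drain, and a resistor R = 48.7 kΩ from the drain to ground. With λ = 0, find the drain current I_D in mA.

I_D = 0.0364 mA

With gate tied to drain, V_SG = V_SD ≥ V_SG − |V_th|, so the device is in saturation.
KCL at the drain: ½ k_p (V_SG − |V_th|)² = (V_DD − V_SG)/R.
Let x = V_SG − 1.38. Then 22.6 x² + x − 2.05 = 0, giving x = 0.28 V (positive root), so V_SG = 1.66 V.
I_D = (V_DD − V_SG)/R = (3.43 − 1.66) / 48.7 = 0.0364 mA.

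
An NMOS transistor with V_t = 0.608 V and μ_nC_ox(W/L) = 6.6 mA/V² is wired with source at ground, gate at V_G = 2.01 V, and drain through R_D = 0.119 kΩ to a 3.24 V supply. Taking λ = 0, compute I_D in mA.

I_D = 6.49 mA

V_GS = V_G = 2.01 V, so V_ov = 2.01 − 0.608 = 1.4 V.
Assume saturation: I_D = ½ k_n V_ov² = 0.5 × 6.6 × 1.4² = 6.49 mA, giving V_DS = V_DD − I_D R_D = 3.24 − 6.49 × 0.119 = 2.47 V.
V_DS = 2.47 V ≥ V_ov = 1.4 V, confirming saturation.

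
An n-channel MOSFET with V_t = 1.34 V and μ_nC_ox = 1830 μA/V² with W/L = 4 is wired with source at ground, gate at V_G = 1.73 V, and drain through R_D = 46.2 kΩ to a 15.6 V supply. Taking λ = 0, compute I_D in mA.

I_D = 0.335 mA

V_GS = V_G = 1.73 V, so V_ov = 1.73 − 1.34 = 0.39 V.
k_n = μ_nC_ox · (W/L) = 7.32 mA/V².
Assume saturation: I_D = ½ k_n V_ov² = 0.5 × 7.32 × 0.39² = 0.557 mA, giving V_DS = V_DD − I_D R_D = 15.6 − 0.557 × 46.2 = -10.1 V.
But -10.1 V < V_ov = 0.39 V, so the device is actually in triode.
In triode I_D = k_n[V_ov V_DS − ½ V_DS²] and I_D = (V_DD − V_DS)/R_D. Equating: 169 V_DS² − 132.9 V_DS + 15.6 = 0, giving V_DS = 0.144 V (the root below V_ov).
I_D = (15.6 − 0.144) / 46.2 = 0.335 mA.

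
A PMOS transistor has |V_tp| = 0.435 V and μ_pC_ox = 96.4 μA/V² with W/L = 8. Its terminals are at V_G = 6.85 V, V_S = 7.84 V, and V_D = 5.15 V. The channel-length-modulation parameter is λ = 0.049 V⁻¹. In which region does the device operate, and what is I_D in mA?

Saturation; I_D = 0.134 mA

V_SG = V_S − V_G = 7.84 − 6.85 = 0.99 V; V_SD = V_S − V_D = 7.84 − 5.15 = 2.69 V.
k_p = μ_pC_ox · (W/L) = 0.7712 mA/V².
V_ov = V_SG − |V_tp| = 0.99 − 0.435 = 0.555 V.
Since V_SD = 2.69 V ≥ V_ov = 0.555 V, the device is in saturation.
I_D = ½ k_p V_ov² (1 + λ V_SD) = 0.5 × 0.7712 × 0.555² × (1 + 0.049 × 2.69) = 0.134 mA.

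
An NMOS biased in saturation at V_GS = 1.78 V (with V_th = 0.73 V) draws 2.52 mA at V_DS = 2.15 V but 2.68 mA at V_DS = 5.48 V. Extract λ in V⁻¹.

λ = 0.0199 V⁻¹

With V_GS fixed, I_D ∝ (1 + λ V_DS) in saturation, so I_D2/I_D1 = (1 + λ V_DS2)/(1 + λ V_DS1).
2.68/2.52 = 1.063 = (1 + 5.48 λ)/(1 + 2.15 λ).
Solving: λ (I_D1 V_DS2 − I_D2 V_DS1) = I_D2 − I_D1, so λ = (2.68 − 2.52) / (2.52 × 5.48 − 2.68 × 2.15) = 0.16 / 8.05 = 0.0199 V⁻¹.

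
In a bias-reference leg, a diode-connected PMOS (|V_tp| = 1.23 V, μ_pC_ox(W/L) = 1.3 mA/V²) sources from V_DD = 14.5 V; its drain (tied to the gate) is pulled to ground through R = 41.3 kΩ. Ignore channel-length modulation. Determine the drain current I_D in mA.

With gate tied to drain, V_SG = V_SD ≥ V_SG − |V_tp|, so the device is in saturation.
KCL at the drain: ½ k_p (V_SG − |V_tp|)² = (V_DD − V_SG)/R.
Let x = V_SG − 1.23. Then 26.8 x² + x − 13.27 = 0, giving x = 0.685 V (positive root), so V_SG = 1.91 V.
I_D = (V_DD − V_SG)/R = (14.5 − 1.91) / 41.3 = 0.305 mA.

I_D = 0.305 mA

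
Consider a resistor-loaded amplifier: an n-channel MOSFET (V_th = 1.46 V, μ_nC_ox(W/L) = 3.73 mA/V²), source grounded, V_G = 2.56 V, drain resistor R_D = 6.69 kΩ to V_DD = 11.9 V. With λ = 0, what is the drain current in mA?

I_D = 1.70 mA

V_GS = V_G = 2.56 V, so V_ov = 2.56 − 1.46 = 1.1 V.
Assume saturation: I_D = ½ k_n V_ov² = 0.5 × 3.73 × 1.1² = 2.26 mA, giving V_DS = V_DD − I_D R_D = 11.9 − 2.26 × 6.69 = -3.2 V.
But -3.2 V < V_ov = 1.1 V, so the device is actually in triode.
In triode I_D = k_n[V_ov V_DS − ½ V_DS²] and I_D = (V_DD − V_DS)/R_D. Equating: 12.5 V_DS² − 28.45 V_DS + 11.9 = 0, giving V_DS = 0.552 V (the root below V_ov).
I_D = (11.9 − 0.552) / 6.69 = 1.7 mA.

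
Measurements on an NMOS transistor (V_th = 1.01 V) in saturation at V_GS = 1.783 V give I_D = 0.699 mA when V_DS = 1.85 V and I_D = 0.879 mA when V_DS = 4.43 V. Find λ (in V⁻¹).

λ = 0.122 V⁻¹

With V_GS fixed, I_D ∝ (1 + λ V_DS) in saturation, so I_D2/I_D1 = (1 + λ V_DS2)/(1 + λ V_DS1).
0.879/0.699 = 1.258 = (1 + 4.43 λ)/(1 + 1.85 λ).
Solving: λ (I_D1 V_DS2 − I_D2 V_DS1) = I_D2 − I_D1, so λ = (0.879 − 0.699) / (0.699 × 4.43 − 0.879 × 1.85) = 0.18 / 1.47 = 0.122 V⁻¹.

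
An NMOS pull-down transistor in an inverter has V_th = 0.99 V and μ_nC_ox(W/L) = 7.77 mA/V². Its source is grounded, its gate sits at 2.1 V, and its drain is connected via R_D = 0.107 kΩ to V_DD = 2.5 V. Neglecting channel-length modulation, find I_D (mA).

I_D = 4.79 mA

V_GS = V_G = 2.1 V, so V_ov = 2.1 − 0.99 = 1.11 V.
Assume saturation: I_D = ½ k_n V_ov² = 0.5 × 7.77 × 1.11² = 4.79 mA, giving V_DS = V_DD − I_D R_D = 2.5 − 4.79 × 0.107 = 1.99 V.
V_DS = 1.99 V ≥ V_ov = 1.11 V, confirming saturation.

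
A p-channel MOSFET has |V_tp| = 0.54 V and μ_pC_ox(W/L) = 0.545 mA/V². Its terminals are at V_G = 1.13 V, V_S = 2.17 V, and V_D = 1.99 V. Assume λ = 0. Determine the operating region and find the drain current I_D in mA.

V_SG = V_S − V_G = 2.17 − 1.13 = 1.04 V; V_SD = V_S − V_D = 2.17 − 1.99 = 0.18 V.
V_ov = V_SG − |V_tp| = 1.04 − 0.54 = 0.5 V.
Since V_SD = 0.18 V < V_ov = 0.5 V, the device is in the triode region.
I_D = k_p [V_ov · V_SD − ½ V_SD²] = 0.545 × [0.5 × 0.18 − 0.5 × 0.18²] = 0.0402 mA.

Triode; I_D = 0.0402 mA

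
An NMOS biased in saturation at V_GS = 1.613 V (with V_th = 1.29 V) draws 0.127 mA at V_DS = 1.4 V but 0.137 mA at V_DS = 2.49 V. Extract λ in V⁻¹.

With V_GS fixed, I_D ∝ (1 + λ V_DS) in saturation, so I_D2/I_D1 = (1 + λ V_DS2)/(1 + λ V_DS1).
0.137/0.127 = 1.079 = (1 + 2.49 λ)/(1 + 1.4 λ).
Solving: λ (I_D1 V_DS2 − I_D2 V_DS1) = I_D2 − I_D1, so λ = (0.137 − 0.127) / (0.127 × 2.49 − 0.137 × 1.4) = 0.01 / 0.124 = 0.0804 V⁻¹.

λ = 0.0804 V⁻¹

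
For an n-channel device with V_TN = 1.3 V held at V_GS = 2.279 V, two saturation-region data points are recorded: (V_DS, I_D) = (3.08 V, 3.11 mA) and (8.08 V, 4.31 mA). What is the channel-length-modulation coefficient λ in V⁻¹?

With V_GS fixed, I_D ∝ (1 + λ V_DS) in saturation, so I_D2/I_D1 = (1 + λ V_DS2)/(1 + λ V_DS1).
4.31/3.11 = 1.386 = (1 + 8.08 λ)/(1 + 3.08 λ).
Solving: λ (I_D1 V_DS2 − I_D2 V_DS1) = I_D2 − I_D1, so λ = (4.31 − 3.11) / (3.11 × 8.08 − 4.31 × 3.08) = 1.2 / 11.9 = 0.101 V⁻¹.

λ = 0.101 V⁻¹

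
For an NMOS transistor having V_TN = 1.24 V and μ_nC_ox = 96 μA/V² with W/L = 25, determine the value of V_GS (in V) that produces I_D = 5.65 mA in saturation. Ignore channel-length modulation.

V_GS = 3.41 V

k_n = μ_nC_ox · (W/L) = 2.4 mA/V².
In saturation I_D = ½ k_n (V_GS − V_TN)², so V_GS − V_TN = √(2 I_D / k_n) = √(2 × 5.65 / 2.4) = 2.17 V.
V_GS = 1.24 + 2.17 = 3.41 V.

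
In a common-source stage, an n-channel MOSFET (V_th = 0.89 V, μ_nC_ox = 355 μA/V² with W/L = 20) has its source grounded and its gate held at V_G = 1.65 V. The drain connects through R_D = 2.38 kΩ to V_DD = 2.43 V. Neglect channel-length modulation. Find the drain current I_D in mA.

I_D = 0.937 mA

V_GS = V_G = 1.65 V, so V_ov = 1.65 − 0.89 = 0.76 V.
k_n = μ_nC_ox · (W/L) = 7.1 mA/V².
Assume saturation: I_D = ½ k_n V_ov² = 0.5 × 7.1 × 0.76² = 2.05 mA, giving V_DS = V_DD − I_D R_D = 2.43 − 2.05 × 2.38 = -2.45 V.
But -2.45 V < V_ov = 0.76 V, so the device is actually in triode.
In triode I_D = k_n[V_ov V_DS − ½ V_DS²] and I_D = (V_DD − V_DS)/R_D. Equating: 8.45 V_DS² − 13.84 V_DS + 2.43 = 0, giving V_DS = 0.2 V (the root below V_ov).
I_D = (2.43 − 0.2) / 2.38 = 0.937 mA.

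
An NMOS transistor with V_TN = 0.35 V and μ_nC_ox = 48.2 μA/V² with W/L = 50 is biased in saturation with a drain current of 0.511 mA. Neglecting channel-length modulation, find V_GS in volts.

k_n = μ_nC_ox · (W/L) = 2.41 mA/V².
In saturation I_D = ½ k_n (V_GS − V_TN)², so V_GS − V_TN = √(2 I_D / k_n) = √(2 × 0.511 / 2.41) = 0.651 V.
V_GS = 0.35 + 0.651 = 1 V.

V_GS = 1.00 V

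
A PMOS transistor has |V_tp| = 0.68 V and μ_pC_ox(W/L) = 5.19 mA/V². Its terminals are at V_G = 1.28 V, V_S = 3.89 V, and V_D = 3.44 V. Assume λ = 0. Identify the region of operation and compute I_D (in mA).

Triode; I_D = 3.98 mA

V_SG = V_S − V_G = 3.89 − 1.28 = 2.61 V; V_SD = V_S − V_D = 3.89 − 3.44 = 0.45 V.
V_ov = V_SG − |V_tp| = 2.61 − 0.68 = 1.93 V.
Since V_SD = 0.45 V < V_ov = 1.93 V, the device is in the triode region.
I_D = k_p [V_ov · V_SD − ½ V_SD²] = 5.19 × [1.93 × 0.45 − 0.5 × 0.45²] = 3.98 mA.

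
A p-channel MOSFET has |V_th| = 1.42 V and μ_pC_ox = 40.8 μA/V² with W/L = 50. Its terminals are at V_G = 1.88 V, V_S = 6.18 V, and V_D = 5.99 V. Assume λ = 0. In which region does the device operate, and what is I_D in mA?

V_SG = V_S − V_G = 6.18 − 1.88 = 4.3 V; V_SD = V_S − V_D = 6.18 − 5.99 = 0.19 V.
k_p = μ_pC_ox · (W/L) = 2.04 mA/V².
V_ov = V_SG − |V_th| = 4.3 − 1.42 = 2.88 V.
Since V_SD = 0.19 V < V_ov = 2.88 V, the device is in the triode region.
I_D = k_p [V_ov · V_SD − ½ V_SD²] = 2.04 × [2.88 × 0.19 − 0.5 × 0.19²] = 1.08 mA.

Triode; I_D = 1.08 mA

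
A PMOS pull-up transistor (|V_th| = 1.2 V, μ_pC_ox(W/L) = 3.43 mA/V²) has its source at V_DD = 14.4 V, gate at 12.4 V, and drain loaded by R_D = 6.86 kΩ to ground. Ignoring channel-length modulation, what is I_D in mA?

V_SG = V_DD − V_G = 14.4 − 12.4 = 2 V, so V_ov = 2 − 1.2 = 0.8 V.
Assume saturation: I_D = ½ k_p V_ov² = 0.5 × 3.43 × 0.8² = 1.1 mA, giving V_SD = V_DD − I_D R_D = 14.4 − 1.1 × 6.86 = 6.87 V.
V_SD = 6.87 V ≥ V_ov = 0.8 V, confirming saturation.

I_D = 1.10 mA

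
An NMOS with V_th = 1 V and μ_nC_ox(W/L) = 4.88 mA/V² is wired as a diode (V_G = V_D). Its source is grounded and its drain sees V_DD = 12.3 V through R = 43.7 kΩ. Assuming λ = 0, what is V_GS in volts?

With gate tied to drain, V_GS = V_DS ≥ V_GS − V_th, so the device is in saturation.
KCL at the drain: ½ k_n (V_GS − V_th)² = (V_DD − V_GS)/R.
Let x = V_GS − 1. Then 107 x² + x − 11.3 = 0, giving x = 0.321 V (positive root), so V_GS = 1.32 V.
I_D = (V_DD − V_GS)/R = (12.3 − 1.32) / 43.7 = 0.251 mA.

V_GS = 1.32 V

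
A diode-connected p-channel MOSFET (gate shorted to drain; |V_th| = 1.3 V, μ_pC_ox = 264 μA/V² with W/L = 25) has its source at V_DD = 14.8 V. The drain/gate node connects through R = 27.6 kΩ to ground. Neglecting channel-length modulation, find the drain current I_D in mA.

With gate tied to drain, V_SG = V_SD ≥ V_SG − |V_th|, so the device is in saturation.
k_p = μ_pC_ox · (W/L) = 6.6 mA/V².
KCL at the drain: ½ k_p (V_SG − |V_th|)² = (V_DD − V_SG)/R.
Let x = V_SG − 1.3. Then 91.1 x² + x − 13.5 = 0, giving x = 0.38 V (positive root), so V_SG = 1.68 V.
I_D = (V_DD − V_SG)/R = (14.8 − 1.68) / 27.6 = 0.475 mA.

I_D = 0.475 mA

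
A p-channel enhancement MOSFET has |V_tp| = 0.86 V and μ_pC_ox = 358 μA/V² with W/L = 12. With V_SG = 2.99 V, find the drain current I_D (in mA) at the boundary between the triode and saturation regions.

I_D = 9.75 mA

At the boundary V_SD = V_ov = V_SG − |V_tp| = 2.99 − 0.86 = 2.13 V.
k_p = μ_pC_ox · (W/L) = 4.296 mA/V².
I_D = ½ k_p V_ov² = 0.5 × 4.296 × 2.13² = 9.75 mA.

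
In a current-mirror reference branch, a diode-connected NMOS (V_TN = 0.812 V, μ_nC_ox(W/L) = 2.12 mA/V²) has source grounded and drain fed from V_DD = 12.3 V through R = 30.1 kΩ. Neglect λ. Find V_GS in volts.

With gate tied to drain, V_GS = V_DS ≥ V_GS − V_TN, so the device is in saturation.
KCL at the drain: ½ k_n (V_GS − V_TN)² = (V_DD − V_GS)/R.
Let x = V_GS − 0.812. Then 31.9 x² + x − 11.49 = 0, giving x = 0.585 V (positive root), so V_GS = 1.4 V.
I_D = (V_DD − V_GS)/R = (12.3 − 1.4) / 30.1 = 0.362 mA.

V_GS = 1.40 V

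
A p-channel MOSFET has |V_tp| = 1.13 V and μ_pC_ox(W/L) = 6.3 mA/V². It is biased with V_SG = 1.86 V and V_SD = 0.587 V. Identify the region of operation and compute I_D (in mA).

Triode; I_D = 1.61 mA

V_ov = V_SG − |V_tp| = 1.86 − 1.13 = 0.73 V.
Since V_SD = 0.587 V < V_ov = 0.73 V, the device is in the triode region.
I_D = k_p [V_ov · V_SD − ½ V_SD²] = 6.3 × [0.73 × 0.587 − 0.5 × 0.587²] = 1.61 mA.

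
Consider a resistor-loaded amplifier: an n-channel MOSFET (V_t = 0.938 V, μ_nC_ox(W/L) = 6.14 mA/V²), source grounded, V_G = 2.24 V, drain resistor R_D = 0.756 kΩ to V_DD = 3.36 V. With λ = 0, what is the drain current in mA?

I_D = 3.66 mA

V_GS = V_G = 2.24 V, so V_ov = 2.24 − 0.938 = 1.3 V.
Assume saturation: I_D = ½ k_n V_ov² = 0.5 × 6.14 × 1.3² = 5.2 mA, giving V_DS = V_DD − I_D R_D = 3.36 − 5.2 × 0.756 = -0.574 V.
But -0.574 V < V_ov = 1.3 V, so the device is actually in triode.
In triode I_D = k_n[V_ov V_DS − ½ V_DS²] and I_D = (V_DD − V_DS)/R_D. Equating: 2.32 V_DS² − 7.044 V_DS + 3.36 = 0, giving V_DS = 0.593 V (the root below V_ov).
I_D = (3.36 − 0.593) / 0.756 = 3.66 mA.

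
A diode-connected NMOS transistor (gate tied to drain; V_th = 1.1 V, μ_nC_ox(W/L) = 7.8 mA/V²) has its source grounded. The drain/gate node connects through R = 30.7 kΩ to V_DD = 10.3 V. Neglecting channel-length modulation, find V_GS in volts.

With gate tied to drain, V_GS = V_DS ≥ V_GS − V_th, so the device is in saturation.
KCL at the drain: ½ k_n (V_GS − V_th)² = (V_DD − V_GS)/R.
Let x = V_GS − 1.1. Then 120 x² + x − 9.2 = 0, giving x = 0.273 V (positive root), so V_GS = 1.37 V.
I_D = (V_DD − V_GS)/R = (10.3 − 1.37) / 30.7 = 0.291 mA.

V_GS = 1.37 V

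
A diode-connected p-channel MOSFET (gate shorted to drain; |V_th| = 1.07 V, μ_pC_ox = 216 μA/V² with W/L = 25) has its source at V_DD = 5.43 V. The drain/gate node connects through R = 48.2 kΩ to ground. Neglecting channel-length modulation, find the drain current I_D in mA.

With gate tied to drain, V_SG = V_SD ≥ V_SG − |V_th|, so the device is in saturation.
k_p = μ_pC_ox · (W/L) = 5.4 mA/V².
KCL at the drain: ½ k_p (V_SG − |V_th|)² = (V_DD − V_SG)/R.
Let x = V_SG − 1.07. Then 130 x² + x − 4.36 = 0, giving x = 0.179 V (positive root), so V_SG = 1.25 V.
I_D = (V_DD − V_SG)/R = (5.43 − 1.25) / 48.2 = 0.0867 mA.

I_D = 0.0867 mA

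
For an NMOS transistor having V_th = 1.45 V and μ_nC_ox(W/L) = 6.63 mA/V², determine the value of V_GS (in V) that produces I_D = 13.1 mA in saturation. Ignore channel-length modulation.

V_GS = 3.44 V

In saturation I_D = ½ k_n (V_GS − V_th)², so V_GS − V_th = √(2 I_D / k_n) = √(2 × 13.1 / 6.63) = 1.99 V.
V_GS = 1.45 + 1.99 = 3.44 V.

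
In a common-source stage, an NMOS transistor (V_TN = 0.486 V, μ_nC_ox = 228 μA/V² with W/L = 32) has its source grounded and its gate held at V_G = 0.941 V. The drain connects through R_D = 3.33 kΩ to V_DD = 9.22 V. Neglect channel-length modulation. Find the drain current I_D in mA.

I_D = 0.755 mA

V_GS = V_G = 0.941 V, so V_ov = 0.941 − 0.486 = 0.455 V.
k_n = μ_nC_ox · (W/L) = 7.296 mA/V².
Assume saturation: I_D = ½ k_n V_ov² = 0.5 × 7.296 × 0.455² = 0.755 mA, giving V_DS = V_DD − I_D R_D = 9.22 − 0.755 × 3.33 = 6.71 V.
V_DS = 6.71 V ≥ V_ov = 0.455 V, confirming saturation.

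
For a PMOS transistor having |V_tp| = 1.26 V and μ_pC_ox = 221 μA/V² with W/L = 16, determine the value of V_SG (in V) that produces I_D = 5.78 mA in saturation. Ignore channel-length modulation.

k_p = μ_pC_ox · (W/L) = 3.536 mA/V².
In saturation I_D = ½ k_p (V_SG − |V_tp|)², so V_SG − |V_tp| = √(2 I_D / k_p) = √(2 × 5.78 / 3.536) = 1.81 V.
V_SG = 1.26 + 1.81 = 3.07 V.

V_SG = 3.07 V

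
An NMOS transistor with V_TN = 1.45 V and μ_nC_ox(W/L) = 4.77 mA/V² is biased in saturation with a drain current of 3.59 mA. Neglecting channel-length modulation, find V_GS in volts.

In saturation I_D = ½ k_n (V_GS − V_TN)², so V_GS − V_TN = √(2 I_D / k_n) = √(2 × 3.59 / 4.77) = 1.23 V.
V_GS = 1.45 + 1.23 = 2.68 V.

V_GS = 2.68 V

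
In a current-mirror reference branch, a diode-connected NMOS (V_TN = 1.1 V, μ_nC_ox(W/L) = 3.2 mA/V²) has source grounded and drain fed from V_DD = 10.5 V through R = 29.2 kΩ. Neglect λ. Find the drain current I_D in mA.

With gate tied to drain, V_GS = V_DS ≥ V_GS − V_TN, so the device is in saturation.
KCL at the drain: ½ k_n (V_GS − V_TN)² = (V_DD − V_GS)/R.
Let x = V_GS − 1.1. Then 46.7 x² + x − 9.4 = 0, giving x = 0.438 V (positive root), so V_GS = 1.54 V.
I_D = (V_DD − V_GS)/R = (10.5 − 1.54) / 29.2 = 0.307 mA.

I_D = 0.307 mA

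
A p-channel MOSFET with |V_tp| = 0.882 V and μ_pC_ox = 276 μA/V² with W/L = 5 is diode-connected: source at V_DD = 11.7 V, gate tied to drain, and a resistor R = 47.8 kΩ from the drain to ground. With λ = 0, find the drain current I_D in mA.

With gate tied to drain, V_SG = V_SD ≥ V_SG − |V_tp|, so the device is in saturation.
k_p = μ_pC_ox · (W/L) = 1.38 mA/V².
KCL at the drain: ½ k_p (V_SG − |V_tp|)² = (V_DD − V_SG)/R.
Let x = V_SG − 0.882. Then 33 x² + x − 10.82 = 0, giving x = 0.558 V (positive root), so V_SG = 1.44 V.
I_D = (V_DD − V_SG)/R = (11.7 − 1.44) / 47.8 = 0.215 mA.

I_D = 0.215 mA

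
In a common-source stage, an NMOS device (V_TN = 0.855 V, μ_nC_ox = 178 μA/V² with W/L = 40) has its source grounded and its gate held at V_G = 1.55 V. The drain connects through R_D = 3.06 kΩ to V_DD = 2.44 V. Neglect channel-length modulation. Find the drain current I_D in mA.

I_D = 0.742 mA

V_GS = V_G = 1.55 V, so V_ov = 1.55 − 0.855 = 0.695 V.
k_n = μ_nC_ox · (W/L) = 7.12 mA/V².
Assume saturation: I_D = ½ k_n V_ov² = 0.5 × 7.12 × 0.695² = 1.72 mA, giving V_DS = V_DD − I_D R_D = 2.44 − 1.72 × 3.06 = -2.82 V.
But -2.82 V < V_ov = 0.695 V, so the device is actually in triode.
In triode I_D = k_n[V_ov V_DS − ½ V_DS²] and I_D = (V_DD − V_DS)/R_D. Equating: 10.9 V_DS² − 16.14 V_DS + 2.44 = 0, giving V_DS = 0.171 V (the root below V_ov).
I_D = (2.44 − 0.171) / 3.06 = 0.742 mA.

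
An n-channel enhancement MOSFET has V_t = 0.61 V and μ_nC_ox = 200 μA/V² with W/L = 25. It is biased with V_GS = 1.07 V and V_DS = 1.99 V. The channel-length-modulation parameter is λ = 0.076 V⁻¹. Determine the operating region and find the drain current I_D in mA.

k_n = μ_nC_ox · (W/L) = 5 mA/V².
V_ov = V_GS − V_t = 1.07 − 0.61 = 0.46 V.
Since V_DS = 1.99 V ≥ V_ov = 0.46 V, the device is in saturation.
I_D = ½ k_n V_ov² (1 + λ V_DS) = 0.5 × 5 × 0.46² × (1 + 0.076 × 1.99) = 0.609 mA.

Saturation; I_D = 0.609 mA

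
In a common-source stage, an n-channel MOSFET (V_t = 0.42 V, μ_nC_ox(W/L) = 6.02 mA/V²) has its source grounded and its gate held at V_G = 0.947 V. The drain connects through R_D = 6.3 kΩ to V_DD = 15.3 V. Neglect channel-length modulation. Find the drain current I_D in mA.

I_D = 0.836 mA

V_GS = V_G = 0.947 V, so V_ov = 0.947 − 0.42 = 0.527 V.
Assume saturation: I_D = ½ k_n V_ov² = 0.5 × 6.02 × 0.527² = 0.836 mA, giving V_DS = V_DD − I_D R_D = 15.3 − 0.836 × 6.3 = 10 V.
V_DS = 10 V ≥ V_ov = 0.527 V, confirming saturation.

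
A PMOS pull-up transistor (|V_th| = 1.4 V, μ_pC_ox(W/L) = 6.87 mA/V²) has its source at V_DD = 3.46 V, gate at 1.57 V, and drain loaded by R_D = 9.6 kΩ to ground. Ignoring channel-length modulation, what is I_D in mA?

V_SG = V_DD − V_G = 3.46 − 1.57 = 1.89 V, so V_ov = 1.89 − 1.4 = 0.49 V.
Assume saturation: I_D = ½ k_p V_ov² = 0.5 × 6.87 × 0.49² = 0.825 mA, giving V_SD = V_DD − I_D R_D = 3.46 − 0.825 × 9.6 = -4.46 V.
But -4.46 V < V_ov = 0.49 V, so the device is actually in triode.
In triode I_D = k_p[V_ov V_SD − ½ V_SD²] and I_D = (V_DD − V_SD)/R_D. Equating: 33 V_SD² − 33.32 V_SD + 3.46 = 0, giving V_SD = 0.118 V (the root below V_ov).
I_D = (3.46 − 0.118) / 9.6 = 0.348 mA.

I_D = 0.348 mA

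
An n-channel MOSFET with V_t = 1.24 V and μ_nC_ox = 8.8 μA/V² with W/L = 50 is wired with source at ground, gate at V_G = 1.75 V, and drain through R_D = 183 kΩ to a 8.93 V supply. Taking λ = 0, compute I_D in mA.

I_D = 0.0472 mA

V_GS = V_G = 1.75 V, so V_ov = 1.75 − 1.24 = 0.51 V.
k_n = μ_nC_ox · (W/L) = 0.44 mA/V².
Assume saturation: I_D = ½ k_n V_ov² = 0.5 × 0.44 × 0.51² = 0.0572 mA, giving V_DS = V_DD − I_D R_D = 8.93 − 0.0572 × 183 = -1.54 V.
But -1.54 V < V_ov = 0.51 V, so the device is actually in triode.
In triode I_D = k_n[V_ov V_DS − ½ V_DS²] and I_D = (V_DD − V_DS)/R_D. Equating: 40.3 V_DS² − 42.07 V_DS + 8.93 = 0, giving V_DS = 0.296 V (the root below V_ov).
I_D = (8.93 − 0.296) / 183 = 0.0472 mA.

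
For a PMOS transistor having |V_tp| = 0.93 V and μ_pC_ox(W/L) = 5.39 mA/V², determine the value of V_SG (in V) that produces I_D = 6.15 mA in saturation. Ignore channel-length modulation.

V_SG = 2.44 V

In saturation I_D = ½ k_p (V_SG − |V_tp|)², so V_SG − |V_tp| = √(2 I_D / k_p) = √(2 × 6.15 / 5.39) = 1.51 V.
V_SG = 0.93 + 1.51 = 2.44 V.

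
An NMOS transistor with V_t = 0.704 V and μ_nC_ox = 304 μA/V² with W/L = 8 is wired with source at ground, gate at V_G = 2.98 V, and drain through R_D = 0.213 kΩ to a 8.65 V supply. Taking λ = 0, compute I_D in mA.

V_GS = V_G = 2.98 V, so V_ov = 2.98 − 0.704 = 2.28 V.
k_n = μ_nC_ox · (W/L) = 2.432 mA/V².
Assume saturation: I_D = ½ k_n V_ov² = 0.5 × 2.432 × 2.28² = 6.3 mA, giving V_DS = V_DD − I_D R_D = 8.65 − 6.3 × 0.213 = 7.31 V.
V_DS = 7.31 V ≥ V_ov = 2.28 V, confirming saturation.

I_D = 6.30 mA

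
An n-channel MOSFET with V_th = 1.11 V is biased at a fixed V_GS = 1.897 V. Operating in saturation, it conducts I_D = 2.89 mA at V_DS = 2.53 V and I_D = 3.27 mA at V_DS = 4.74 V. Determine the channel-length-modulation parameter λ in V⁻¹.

With V_GS fixed, I_D ∝ (1 + λ V_DS) in saturation, so I_D2/I_D1 = (1 + λ V_DS2)/(1 + λ V_DS1).
3.27/2.89 = 1.131 = (1 + 4.74 λ)/(1 + 2.53 λ).
Solving: λ (I_D1 V_DS2 − I_D2 V_DS1) = I_D2 − I_D1, so λ = (3.27 − 2.89) / (2.89 × 4.74 − 3.27 × 2.53) = 0.38 / 5.43 = 0.07 V⁻¹.

λ = 0.0700 V⁻¹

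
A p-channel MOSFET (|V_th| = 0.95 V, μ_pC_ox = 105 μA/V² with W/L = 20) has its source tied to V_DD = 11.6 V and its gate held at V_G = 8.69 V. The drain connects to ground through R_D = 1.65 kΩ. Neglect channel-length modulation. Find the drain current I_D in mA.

I_D = 4.03 mA

V_SG = V_DD − V_G = 11.6 − 8.69 = 2.91 V, so V_ov = 2.91 − 0.95 = 1.96 V.
k_p = μ_pC_ox · (W/L) = 2.1 mA/V².
Assume saturation: I_D = ½ k_p V_ov² = 0.5 × 2.1 × 1.96² = 4.03 mA, giving V_SD = V_DD − I_D R_D = 11.6 − 4.03 × 1.65 = 4.94 V.
V_SD = 4.94 V ≥ V_ov = 1.96 V, confirming saturation.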